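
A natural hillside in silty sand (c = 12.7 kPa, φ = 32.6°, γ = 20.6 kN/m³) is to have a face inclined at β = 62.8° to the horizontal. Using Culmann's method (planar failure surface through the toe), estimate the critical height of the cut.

Culmann's analysis gives the critical failure plane at α_cr = (β + φ)/2 = (62.8 + 32.6)/2 = 47.7°, and the critical height
H_c = (4c/γ) · sinβ cosφ / [1 − cos(β − φ)]
    = (4·12.7/20.6) · sin62.8°·cos32.6° / [1 − cos(30.2°)]
    = 2.466 · 0.8894·0.8425 / [1 − 0.8643]
    = 2.466 · 0.7493 / 0.1357
    = 13.61 m

H_c = 13.61 m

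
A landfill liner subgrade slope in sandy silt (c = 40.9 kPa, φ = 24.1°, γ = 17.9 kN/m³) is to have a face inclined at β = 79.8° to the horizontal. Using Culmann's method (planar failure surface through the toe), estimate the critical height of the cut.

Culmann's analysis gives the critical failure plane at α_cr = (β + φ)/2 = (79.8 + 24.1)/2 = 52.0°, and the critical height
H_c = (4c/γ) · sinβ cosφ / [1 − cos(β − φ)]
    = (4·40.9/17.9) · sin79.8°·cos24.1° / [1 − cos(55.7°)]
    = 9.140 · 0.9842·0.9128 / [1 − 0.5635]
    = 9.140 · 0.8984 / 0.4365
    = 18.81 m

H_c = 18.81 m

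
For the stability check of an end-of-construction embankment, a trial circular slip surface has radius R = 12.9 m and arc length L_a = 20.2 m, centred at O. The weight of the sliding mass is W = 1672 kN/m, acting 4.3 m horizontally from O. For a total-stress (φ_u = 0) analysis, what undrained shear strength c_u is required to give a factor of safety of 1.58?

c_u = 43.6 kPa

FS = c_u·L_a·R / (W·d), so c_u = FS·W·d / (L_a·R).
c_u = 1.58·1672·4.3 / (20.20·12.9) = 11359.6 / 260.58 = 43.59 kPa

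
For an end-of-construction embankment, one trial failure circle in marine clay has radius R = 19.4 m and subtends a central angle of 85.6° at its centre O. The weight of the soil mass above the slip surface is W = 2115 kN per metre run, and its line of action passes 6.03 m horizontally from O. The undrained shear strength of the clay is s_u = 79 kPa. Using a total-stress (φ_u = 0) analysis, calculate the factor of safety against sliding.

Taking moments about the centre O, the resisting moment is provided by the undrained shear strength acting along the arc:
Arc length L_a = R·θ = 19.4·(85.6°·π/180) = 19.4·1.4940 = 28.98 m
M_R = s_u·L_a·R = 79·28.98·19.4 = 44420.3 kN·m/m
M_D = W·d = 2115·6.03 = 12753.5 kN·m/m
FS = M_R / M_D = 44420.3 / 12753.5 = 3.483

FS = 3.48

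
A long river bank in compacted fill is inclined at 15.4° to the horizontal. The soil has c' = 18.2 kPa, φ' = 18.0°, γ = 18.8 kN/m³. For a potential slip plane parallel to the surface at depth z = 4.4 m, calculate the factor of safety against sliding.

FS = 2.04

For an infinite slope with a slip plane parallel to the surface (no pore pressure): FS = [c' + γz cos²β tanφ'] / [γz sinβ cosβ].
γz = 18.8·4.4 = 82.72 kN/m²
Numerator = 18.2 + 82.72·cos²15.4°·tan18.0° = 18.2 + 82.72·0.9295·0.3249 = 43.182 kPa
Denominator = 82.72·sin15.4°·cos15.4° = 82.72·0.2656·0.9641 = 21.178 kPa
FS = 43.182 / 21.178 = 2.039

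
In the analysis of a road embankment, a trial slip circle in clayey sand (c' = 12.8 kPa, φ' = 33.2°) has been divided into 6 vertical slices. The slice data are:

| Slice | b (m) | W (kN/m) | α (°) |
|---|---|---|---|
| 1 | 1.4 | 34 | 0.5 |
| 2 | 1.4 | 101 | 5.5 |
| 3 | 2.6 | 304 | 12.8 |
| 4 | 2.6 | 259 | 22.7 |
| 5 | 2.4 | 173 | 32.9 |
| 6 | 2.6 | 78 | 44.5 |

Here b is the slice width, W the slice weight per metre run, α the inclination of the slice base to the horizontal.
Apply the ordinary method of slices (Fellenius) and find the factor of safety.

Ordinary method of slices: FS = Σ[c'·Δl_i + (W_i cosα_i)·tanφ'] / Σ W_i sinα_i, with Δl_i = b_i / cosα_i.
Slice 1: Δl = 1.4/cos0.5° = 1.400 m; N'_1 = 34·cos0.5° = 34.0; c'Δl = 17.92; W sinα = 0.3
Slice 2: Δl = 1.4/cos5.5° = 1.406 m; N'_2 = 101·cos5.5° = 100.5; c'Δl = 18.00; W sinα = 9.7
Slice 3: Δl = 2.6/cos12.8° = 2.666 m; N'_3 = 304·cos12.8° = 296.4; c'Δl = 34.13; W sinα = 67.4
Slice 4: Δl = 2.6/cos22.7° = 2.818 m; N'_4 = 259·cos22.7° = 238.9; c'Δl = 36.07; W sinα = 99.9
Slice 5: Δl = 2.4/cos32.9° = 2.858 m; N'_5 = 173·cos32.9° = 145.3; c'Δl = 36.59; W sinα = 94.0
Slice 6: Δl = 2.6/cos44.5° = 3.645 m; N'_6 = 78·cos44.5° = 55.6; c'Δl = 46.66; W sinα = 54.7
Σc'Δl = 189.4 kN/m; ΣN' = 870.8 kN/m; ΣW sinα = 325.9 kN/m
Resisting = 189.4 + 870.8·tan33.2° = 189.4 + 569.8 = 759.2 kN/m
FS = 759.2 / 325.9 = 2.329

FS = 2.33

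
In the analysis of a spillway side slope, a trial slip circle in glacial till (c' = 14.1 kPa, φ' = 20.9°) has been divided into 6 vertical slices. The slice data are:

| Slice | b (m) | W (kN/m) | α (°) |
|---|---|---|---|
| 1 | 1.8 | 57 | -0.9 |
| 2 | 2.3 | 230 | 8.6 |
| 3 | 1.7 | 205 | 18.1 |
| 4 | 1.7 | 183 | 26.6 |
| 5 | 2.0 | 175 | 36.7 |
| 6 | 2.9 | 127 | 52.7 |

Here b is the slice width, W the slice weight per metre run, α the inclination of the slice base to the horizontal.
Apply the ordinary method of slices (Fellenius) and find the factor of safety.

Ordinary method of slices: FS = Σ[c'·Δl_i + (W_i cosα_i)·tanφ'] / Σ W_i sinα_i, with Δl_i = b_i / cosα_i.
Slice 1: Δl = 1.8/cos(-0.9°) = 1.800 m; N'_1 = 57·cos(-0.9°) = 57.0; c'Δl = 25.38; W sinα = -0.9
Slice 2: Δl = 2.3/cos8.6° = 2.326 m; N'_2 = 230·cos8.6° = 227.4; c'Δl = 32.80; W sinα = 34.4
Slice 3: Δl = 1.7/cos18.1° = 1.789 m; N'_3 = 205·cos18.1° = 194.9; c'Δl = 25.22; W sinα = 63.7
Slice 4: Δl = 1.7/cos26.6° = 1.901 m; N'_4 = 183·cos26.6° = 163.6; c'Δl = 26.81; W sinα = 81.9
Slice 5: Δl = 2.0/cos36.7° = 2.494 m; N'_5 = 175·cos36.7° = 140.3; c'Δl = 35.17; W sinα = 104.6
Slice 6: Δl = 2.9/cos52.7° = 4.786 m; N'_6 = 127·cos52.7° = 77.0; c'Δl = 67.48; W sinα = 101.0
Σc'Δl = 212.9 kN/m; ΣN' = 860.2 kN/m; ΣW sinα = 384.7 kN/m
Resisting = 212.9 + 860.2·tan20.9° = 212.9 + 328.5 = 541.3 kN/m
FS = 541.3 / 384.7 = 1.407

FS = 1.41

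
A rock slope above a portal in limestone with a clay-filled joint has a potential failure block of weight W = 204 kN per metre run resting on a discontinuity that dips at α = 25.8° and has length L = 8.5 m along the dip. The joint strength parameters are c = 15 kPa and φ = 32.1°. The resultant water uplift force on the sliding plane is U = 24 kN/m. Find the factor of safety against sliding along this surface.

FS = 2.56

Resolving the block weight along and normal to the plane and applying the Mohr–Coulomb strength on the joint:
N' = W cosα − U = 204·cos25.8° − 24 = 159.7 kN/m
Driving force T = W sinα = 204·sin25.8° = 88.8 kN/m
Resisting force R = c·L + N'·tanφ = 15·8.5 + 159.7·tan32.1° = 127.5 + 100.2 = 227.7 kN/m
FS = R / T = 227.7 / 88.8 = 2.564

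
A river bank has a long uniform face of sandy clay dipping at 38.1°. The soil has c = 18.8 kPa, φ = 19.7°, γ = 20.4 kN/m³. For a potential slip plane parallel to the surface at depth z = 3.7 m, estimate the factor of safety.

For an infinite slope with a slip plane parallel to the surface (no pore pressure): FS = [c + γz cos²β tanφ] / [γz sinβ cosβ].
γz = 20.4·3.7 = 75.48 kN/m²
Numerator = 18.8 + 75.48·cos²38.1°·tan19.7° = 18.8 + 75.48·0.6193·0.3581 = 35.536 kPa
Denominator = 75.48·sin38.1°·cos38.1° = 75.48·0.6170·0.7869 = 36.651 kPa
FS = 35.536 / 36.651 = 0.970

FS = 0.97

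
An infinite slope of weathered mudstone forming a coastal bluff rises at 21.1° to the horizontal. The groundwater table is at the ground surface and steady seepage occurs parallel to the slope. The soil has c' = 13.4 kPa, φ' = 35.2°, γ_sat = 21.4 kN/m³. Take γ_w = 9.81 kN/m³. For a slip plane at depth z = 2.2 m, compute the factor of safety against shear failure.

FS = 1.84

With seepage parallel to the slope and the water table at the surface, the effective normal stress on the slip plane uses the buoyant unit weight γ' = γ_sat − γ_w while the driving shear stress uses γ_sat:
FS = [c' + γ' z cos²β tanφ'] / [γ_sat z sinβ cosβ]
γ' = 21.4 − 9.81 = 11.59 kN/m³
Numerator = 13.4 + 11.59·2.2·cos²21.1°·tan35.2° = 13.4 + 11.59·2.2·0.8704·0.7054 = 29.056 kPa
Denominator = 21.4·2.2·sin21.1°·cos21.1° = 21.4·2.2·0.3600·0.9330 = 15.812 kPa
FS = 29.056 / 15.812 = 1.838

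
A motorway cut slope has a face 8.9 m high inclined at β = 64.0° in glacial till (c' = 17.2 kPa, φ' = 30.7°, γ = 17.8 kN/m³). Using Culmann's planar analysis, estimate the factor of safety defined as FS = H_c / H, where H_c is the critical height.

FS = 2.04

H_c = (4c'/γ) · sinβ cosφ' / [1 − cos(β − φ')]
    = (4·17.2/17.8) · sin64.0°·cos30.7° / [1 − cos33.3°]
    = 3.865 · 0.7728 / 0.1642 = 18.19 m
FS = H_c / H = 18.19 / 8.9 = 2.044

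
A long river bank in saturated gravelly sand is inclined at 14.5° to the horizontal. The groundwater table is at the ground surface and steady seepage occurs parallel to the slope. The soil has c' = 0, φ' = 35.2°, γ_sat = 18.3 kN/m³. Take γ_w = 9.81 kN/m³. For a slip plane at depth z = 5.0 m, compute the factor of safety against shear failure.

FS = 1.27

With seepage parallel to the slope and the water table at the surface, the effective normal stress on the slip plane uses the buoyant unit weight γ' = γ_sat − γ_w while the driving shear stress uses γ_sat:
FS = [c' + γ' z cos²β tanφ'] / [γ_sat z sinβ cosβ]
(For c' = 0 this reduces to FS = (γ'/γ_sat)·tanφ'/tanβ.)
γ' = 18.3 − 9.81 = 8.49 kN/m³
Numerator = 0.0 + 8.49·5.0·cos²14.5°·tan35.2° = 0.0 + 8.49·5.0·0.9373·0.7054 = 28.068 kPa
Denominator = 18.3·5.0·sin14.5°·cos14.5° = 18.3·5.0·0.2504·0.9681 = 22.180 kPa
FS = 28.068 / 22.180 = 1.265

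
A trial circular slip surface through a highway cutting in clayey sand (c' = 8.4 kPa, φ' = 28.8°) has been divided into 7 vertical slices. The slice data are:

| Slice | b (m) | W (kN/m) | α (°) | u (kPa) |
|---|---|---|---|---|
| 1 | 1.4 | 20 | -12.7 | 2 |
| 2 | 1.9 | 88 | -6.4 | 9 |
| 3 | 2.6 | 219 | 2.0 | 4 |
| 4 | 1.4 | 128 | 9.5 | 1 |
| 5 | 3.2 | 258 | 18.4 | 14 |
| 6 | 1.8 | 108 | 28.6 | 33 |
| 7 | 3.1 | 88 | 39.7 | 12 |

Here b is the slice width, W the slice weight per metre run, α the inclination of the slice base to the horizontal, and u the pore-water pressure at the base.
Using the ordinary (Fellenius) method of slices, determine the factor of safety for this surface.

FS = 2.48

Ordinary method of slices: FS = Σ[c'·Δl_i + (W_i cosα_i − u_i·Δl_i)·tanφ'] / Σ W_i sinα_i, with Δl_i = b_i / cosα_i.
Slice 1: Δl = 1.4/cos(-12.7°) = 1.435 m; N'_1 = 20·cos(-12.7°) − 2·1.435 = 16.6; c'Δl = 12.05; W sinα = -4.4
Slice 2: Δl = 1.9/cos(-6.4°) = 1.912 m; N'_2 = 88·cos(-6.4°) − 9·1.912 = 70.2; c'Δl = 16.06; W sinα = -9.8
Slice 3: Δl = 2.6/cos2.0° = 2.602 m; N'_3 = 219·cos2.0° − 4·2.602 = 208.5; c'Δl = 21.85; W sinα = 7.6
Slice 4: Δl = 1.4/cos9.5° = 1.419 m; N'_4 = 128·cos9.5° − 1·1.419 = 124.8; c'Δl = 11.92; W sinα = 21.1
Slice 5: Δl = 3.2/cos18.4° = 3.372 m; N'_5 = 258·cos18.4° − 14·3.372 = 197.6; c'Δl = 28.33; W sinα = 81.4
Slice 6: Δl = 1.8/cos28.6° = 2.050 m; N'_6 = 108·cos28.6° − 33·2.050 = 27.2; c'Δl = 17.22; W sinα = 51.7
Slice 7: Δl = 3.1/cos39.7° = 4.029 m; N'_7 = 88·cos39.7° − 12·4.029 = 19.4; c'Δl = 33.84; W sinα = 56.2
Σc'Δl = 141.3 kN/m; ΣN' = 664.3 kN/m; ΣW sinα = 203.9 kN/m
Resisting = 141.3 + 664.3·tan28.8° = 141.3 + 365.2 = 506.5 kN/m
FS = 506.5 / 203.9 = 2.484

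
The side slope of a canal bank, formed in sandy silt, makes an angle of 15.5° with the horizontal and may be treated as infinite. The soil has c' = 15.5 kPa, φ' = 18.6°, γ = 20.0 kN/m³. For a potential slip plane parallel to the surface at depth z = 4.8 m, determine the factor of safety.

FS = 1.84

For an infinite slope with a slip plane parallel to the surface (no pore pressure): FS = [c' + γz cos²β tanφ'] / [γz sinβ cosβ].
γz = 20.0·4.8 = 96.00 kN/m²
Numerator = 15.5 + 96.00·cos²15.5°·tan18.6° = 15.5 + 96.00·0.9286·0.3365 = 45.500 kPa
Denominator = 96.00·sin15.5°·cos15.5° = 96.00·0.2672·0.9636 = 24.722 kPa
FS = 45.500 / 24.722 = 1.840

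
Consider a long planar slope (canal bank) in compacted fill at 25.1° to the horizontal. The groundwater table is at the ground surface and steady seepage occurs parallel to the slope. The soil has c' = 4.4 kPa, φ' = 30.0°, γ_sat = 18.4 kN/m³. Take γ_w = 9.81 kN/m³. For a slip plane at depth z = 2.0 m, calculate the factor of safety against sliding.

FS = 0.89

With seepage parallel to the slope and the water table at the surface, the effective normal stress on the slip plane uses the buoyant unit weight γ' = γ_sat − γ_w while the driving shear stress uses γ_sat:
FS = [c' + γ' z cos²β tanφ'] / [γ_sat z sinβ cosβ]
γ' = 18.4 − 9.81 = 8.59 kN/m³
Numerator = 4.4 + 8.59·2.0·cos²25.1°·tan30.0° = 4.4 + 8.59·2.0·0.8201·0.5774 = 12.534 kPa
Denominator = 18.4·2.0·sin25.1°·cos25.1° = 18.4·2.0·0.4242·0.9056 = 14.136 kPa
FS = 12.534 / 14.136 = 0.887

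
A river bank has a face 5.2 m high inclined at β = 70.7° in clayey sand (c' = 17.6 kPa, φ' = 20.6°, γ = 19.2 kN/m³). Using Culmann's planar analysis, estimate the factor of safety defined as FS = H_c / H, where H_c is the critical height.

FS = 1.74

H_c = (4c'/γ) · sinβ cosφ' / [1 − cos(β − φ')]
    = (4·17.6/19.2) · sin70.7°·cos20.6° / [1 − cos50.1°]
    = 3.667 · 0.8835 / 0.3586 = 9.03 m
FS = H_c / H = 9.03 / 5.2 = 1.737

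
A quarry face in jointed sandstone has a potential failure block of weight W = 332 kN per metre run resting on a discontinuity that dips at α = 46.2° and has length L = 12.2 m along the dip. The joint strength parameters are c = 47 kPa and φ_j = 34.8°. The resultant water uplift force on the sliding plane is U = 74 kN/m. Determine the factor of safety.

Resolving the block weight along and normal to the plane and applying the Mohr–Coulomb strength on the joint:
N' = W cosα − U = 332·cos46.2° − 74 = 155.8 kN/m
Driving force T = W sinα = 332·sin46.2° = 239.6 kN/m
Resisting force R = c·L + N'·tanφ_j = 47·12.2 + 155.8·tan34.8° = 573.4 + 108.3 = 681.7 kN/m
FS = R / T = 681.7 / 239.6 = 2.845

FS = 2.84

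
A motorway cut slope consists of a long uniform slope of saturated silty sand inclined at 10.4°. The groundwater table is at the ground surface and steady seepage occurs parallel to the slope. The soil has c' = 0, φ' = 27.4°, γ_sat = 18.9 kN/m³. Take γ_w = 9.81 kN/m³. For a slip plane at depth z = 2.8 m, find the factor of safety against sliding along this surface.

With seepage parallel to the slope and the water table at the surface, the effective normal stress on the slip plane uses the buoyant unit weight γ' = γ_sat − γ_w while the driving shear stress uses γ_sat:
FS = [c' + γ' z cos²β tanφ'] / [γ_sat z sinβ cosβ]
(For c' = 0 this reduces to FS = (γ'/γ_sat)·tanφ'/tanβ.)
γ' = 18.9 − 9.81 = 9.09 kN/m³
Numerator = 0.0 + 9.09·2.8·cos²10.4°·tan27.4° = 0.0 + 9.09·2.8·0.9674·0.5184 = 12.763 kPa
Denominator = 18.9·2.8·sin10.4°·cos10.4° = 18.9·2.8·0.1805·0.9836 = 9.396 kPa
FS = 12.763 / 9.396 = 1.358

FS = 1.36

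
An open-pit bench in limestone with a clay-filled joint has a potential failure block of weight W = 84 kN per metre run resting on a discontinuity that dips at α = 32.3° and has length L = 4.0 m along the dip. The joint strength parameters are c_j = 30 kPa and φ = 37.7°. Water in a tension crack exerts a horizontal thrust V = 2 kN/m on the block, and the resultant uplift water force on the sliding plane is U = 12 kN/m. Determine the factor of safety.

Resolving the block weight along and normal to the plane and applying the Mohr–Coulomb strength on the joint:
N' = W cosα − U − V sinα = 84·cos32.3° − 12 − 2·sin32.3° = 57.9 kN/m
Driving force T = W sinα + V cosα = 84·sin32.3° + 2·cos32.3° = 46.6 kN/m
Resisting force R = c_j·L + N'·tanφ = 30·4.0 + 57.9·tan37.7° = 120.0 + 44.8 = 164.8 kN/m
FS = R / T = 164.8 / 46.6 = 3.538

FS = 3.54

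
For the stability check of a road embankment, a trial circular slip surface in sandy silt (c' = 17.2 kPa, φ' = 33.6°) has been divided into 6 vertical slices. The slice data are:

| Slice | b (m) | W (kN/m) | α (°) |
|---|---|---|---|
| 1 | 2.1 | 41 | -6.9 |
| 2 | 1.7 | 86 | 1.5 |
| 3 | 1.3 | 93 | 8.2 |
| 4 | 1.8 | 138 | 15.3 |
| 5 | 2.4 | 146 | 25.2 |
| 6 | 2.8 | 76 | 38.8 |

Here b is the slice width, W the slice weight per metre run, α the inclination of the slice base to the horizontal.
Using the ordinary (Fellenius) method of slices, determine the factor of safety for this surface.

FS = 3.75

Ordinary method of slices: FS = Σ[c'·Δl_i + (W_i cosα_i)·tanφ'] / Σ W_i sinα_i, with Δl_i = b_i / cosα_i.
Slice 1: Δl = 2.1/cos(-6.9°) = 2.115 m; N'_1 = 41·cos(-6.9°) = 40.7; c'Δl = 36.38; W sinα = -4.9
Slice 2: Δl = 1.7/cos1.5° = 1.701 m; N'_2 = 86·cos1.5° = 86.0; c'Δl = 29.25; W sinα = 2.3
Slice 3: Δl = 1.3/cos8.2° = 1.313 m; N'_3 = 93·cos8.2° = 92.0; c'Δl = 22.59; W sinα = 13.3
Slice 4: Δl = 1.8/cos15.3° = 1.866 m; N'_4 = 138·cos15.3° = 133.1; c'Δl = 32.10; W sinα = 36.4
Slice 5: Δl = 2.4/cos25.2° = 2.652 m; N'_5 = 146·cos25.2° = 132.1; c'Δl = 45.62; W sinα = 62.2
Slice 6: Δl = 2.8/cos38.8° = 3.593 m; N'_6 = 76·cos38.8° = 59.2; c'Δl = 61.80; W sinα = 47.6
Σc'Δl = 227.7 kN/m; ΣN' = 543.2 kN/m; ΣW sinα = 156.8 kN/m
Resisting = 227.7 + 543.2·tan33.6° = 227.7 + 360.9 = 588.6 kN/m
FS = 588.6 / 156.8 = 3.754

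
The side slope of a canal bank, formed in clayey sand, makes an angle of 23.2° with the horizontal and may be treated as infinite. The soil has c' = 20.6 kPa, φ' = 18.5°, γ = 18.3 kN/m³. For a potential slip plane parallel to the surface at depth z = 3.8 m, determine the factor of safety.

FS = 1.60

For an infinite slope with a slip plane parallel to the surface (no pore pressure): FS = [c' + γz cos²β tanφ'] / [γz sinβ cosβ].
γz = 18.3·3.8 = 69.54 kN/m²
Numerator = 20.6 + 69.54·cos²23.2°·tan18.5° = 20.6 + 69.54·0.8448·0.3346 = 40.257 kPa
Denominator = 69.54·sin23.2°·cos23.2° = 69.54·0.3939·0.9191 = 25.179 kPa
FS = 40.257 / 25.179 = 1.599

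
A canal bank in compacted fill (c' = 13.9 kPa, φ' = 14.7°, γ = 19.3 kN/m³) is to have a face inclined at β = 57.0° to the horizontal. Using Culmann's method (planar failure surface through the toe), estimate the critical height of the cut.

H_c = 8.98 m

Culmann's analysis gives the critical failure plane at α_cr = (β + φ')/2 = (57.0 + 14.7)/2 = 35.9°, and the critical height
H_c = (4c'/γ) · sinβ cosφ' / [1 − cos(β − φ')]
    = (4·13.9/19.3) · sin57.0°·cos14.7° / [1 − cos(42.3°)]
    = 2.881 · 0.8387·0.9673 / [1 − 0.7396]
    = 2.881 · 0.8112 / 0.2604
    = 8.98 m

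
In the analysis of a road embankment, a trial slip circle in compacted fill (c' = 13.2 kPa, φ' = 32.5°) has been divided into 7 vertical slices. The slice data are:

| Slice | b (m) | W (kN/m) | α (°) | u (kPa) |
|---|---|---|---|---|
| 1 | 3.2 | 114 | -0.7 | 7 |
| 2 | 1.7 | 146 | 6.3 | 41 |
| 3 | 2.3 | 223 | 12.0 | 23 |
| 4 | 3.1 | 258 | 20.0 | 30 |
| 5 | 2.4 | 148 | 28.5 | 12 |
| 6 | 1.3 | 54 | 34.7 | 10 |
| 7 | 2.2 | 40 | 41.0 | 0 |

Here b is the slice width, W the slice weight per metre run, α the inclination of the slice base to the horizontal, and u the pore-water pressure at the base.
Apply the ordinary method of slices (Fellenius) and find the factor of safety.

Ordinary method of slices: FS = Σ[c'·Δl_i + (W_i cosα_i − u_i·Δl_i)·tanφ'] / Σ W_i sinα_i, with Δl_i = b_i / cosα_i.
Slice 1: Δl = 3.2/cos(-0.7°) = 3.200 m; N'_1 = 114·cos(-0.7°) − 7·3.200 = 91.6; c'Δl = 42.24; W sinα = -1.4
Slice 2: Δl = 1.7/cos6.3° = 1.710 m; N'_2 = 146·cos6.3° − 41·1.710 = 75.0; c'Δl = 22.58; W sinα = 16.0
Slice 3: Δl = 2.3/cos12.0° = 2.351 m; N'_3 = 223·cos12.0° − 23·2.351 = 164.0; c'Δl = 31.04; W sinα = 46.4
Slice 4: Δl = 3.1/cos20.0° = 3.299 m; N'_4 = 258·cos20.0° − 30·3.299 = 143.5; c'Δl = 43.55; W sinα = 88.2
Slice 5: Δl = 2.4/cos28.5° = 2.731 m; N'_5 = 148·cos28.5° − 12·2.731 = 97.3; c'Δl = 36.05; W sinα = 70.6
Slice 6: Δl = 1.3/cos34.7° = 1.581 m; N'_6 = 54·cos34.7° − 10·1.581 = 28.6; c'Δl = 20.87; W sinα = 30.7
Slice 7: Δl = 2.2/cos41.0° = 2.915 m; N'_7 = 40·cos41.0° − 0·2.915 = 30.2; c'Δl = 38.48; W sinα = 26.2
Σc'Δl = 234.8 kN/m; ΣN' = 630.2 kN/m; ΣW sinα = 276.8 kN/m
Resisting = 234.8 + 630.2·tan32.5° = 234.8 + 401.5 = 636.3 kN/m
FS = 636.3 / 276.8 = 2.298

FS = 2.30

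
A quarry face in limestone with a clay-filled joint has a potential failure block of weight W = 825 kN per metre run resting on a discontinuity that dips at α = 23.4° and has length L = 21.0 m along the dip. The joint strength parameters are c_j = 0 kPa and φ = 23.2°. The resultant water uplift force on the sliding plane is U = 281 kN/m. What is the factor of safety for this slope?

Resolving the block weight along and normal to the plane and applying the Mohr–Coulomb strength on the joint:
N' = W cosα − U = 825·cos23.4° − 281 = 476.1 kN/m
Driving force T = W sinα = 825·sin23.4° = 327.6 kN/m
Resisting force R = c_j·L + N'·tanφ = 0·21.0 + 476.1·tan23.2° = 0.0 + 204.1 = 204.1 kN/m
FS = R / T = 204.1 / 327.6 = 0.623

FS = 0.62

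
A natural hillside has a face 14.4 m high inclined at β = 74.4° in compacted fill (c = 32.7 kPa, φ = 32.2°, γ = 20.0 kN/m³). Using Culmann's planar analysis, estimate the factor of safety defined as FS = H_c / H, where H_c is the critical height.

FS = 1.43

H_c = (4c/γ) · sinβ cosφ / [1 − cos(β − φ)]
    = (4·32.7/20.0) · sin74.4°·cos32.2° / [1 − cos42.2°]
    = 6.540 · 0.8150 / 0.2592 = 20.56 m
FS = H_c / H = 20.56 / 14.4 = 1.428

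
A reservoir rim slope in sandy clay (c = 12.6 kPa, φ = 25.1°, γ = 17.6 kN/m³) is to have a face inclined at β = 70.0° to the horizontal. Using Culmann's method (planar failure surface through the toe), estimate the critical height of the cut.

Culmann's analysis gives the critical failure plane at α_cr = (β + φ)/2 = (70.0 + 25.1)/2 = 47.5°, and the critical height
H_c = (4c/γ) · sinβ cosφ / [1 − cos(β − φ)]
    = (4·12.6/17.6) · sin70.0°·cos25.1° / [1 − cos(44.9°)]
    = 2.864 · 0.9397·0.9056 / [1 − 0.7083]
    = 2.864 · 0.8510 / 0.2917
    = 8.36 m

H_c = 8.36 m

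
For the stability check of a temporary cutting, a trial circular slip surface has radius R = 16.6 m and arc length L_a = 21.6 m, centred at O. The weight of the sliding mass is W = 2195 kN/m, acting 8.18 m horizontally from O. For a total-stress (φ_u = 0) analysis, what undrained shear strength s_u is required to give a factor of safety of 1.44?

s_u = 72.1 kPa

FS = s_u·L_a·R / (W·d), so s_u = FS·W·d / (L_a·R).
s_u = 1.44·2195·8.18 / (21.60·16.6) = 25855.3 / 358.56 = 72.11 kPa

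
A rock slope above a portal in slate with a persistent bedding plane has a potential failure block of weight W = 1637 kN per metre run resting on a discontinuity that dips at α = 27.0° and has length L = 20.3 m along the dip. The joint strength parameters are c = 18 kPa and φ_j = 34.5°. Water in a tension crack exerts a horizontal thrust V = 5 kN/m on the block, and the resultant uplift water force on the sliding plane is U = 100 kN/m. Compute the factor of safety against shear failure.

FS = 1.74

Resolving the block weight along and normal to the plane and applying the Mohr–Coulomb strength on the joint:
N' = W cosα − U − V sinα = 1637·cos27.0° − 100 − 5·sin27.0° = 1356.3 kN/m
Driving force T = W sinα + V cosα = 1637·sin27.0° + 5·cos27.0° = 747.6 kN/m
Resisting force R = c·L + N'·tanφ_j = 18·20.3 + 1356.3·tan34.5° = 365.4 + 932.2 = 1297.6 kN/m
FS = R / T = 1297.6 / 747.6 = 1.736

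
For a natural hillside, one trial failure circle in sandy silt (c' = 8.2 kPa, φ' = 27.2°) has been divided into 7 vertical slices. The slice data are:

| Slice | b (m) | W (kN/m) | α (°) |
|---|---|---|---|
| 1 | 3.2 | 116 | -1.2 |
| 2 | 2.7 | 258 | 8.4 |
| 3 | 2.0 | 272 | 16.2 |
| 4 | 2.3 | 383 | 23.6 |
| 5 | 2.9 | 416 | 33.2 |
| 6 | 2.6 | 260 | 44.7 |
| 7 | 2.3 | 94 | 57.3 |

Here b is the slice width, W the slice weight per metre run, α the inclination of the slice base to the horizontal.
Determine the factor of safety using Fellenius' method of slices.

FS = 1.31

Ordinary method of slices: FS = Σ[c'·Δl_i + (W_i cosα_i)·tanφ'] / Σ W_i sinα_i, with Δl_i = b_i / cosα_i.
Slice 1: Δl = 3.2/cos(-1.2°) = 3.201 m; N'_1 = 116·cos(-1.2°) = 116.0; c'Δl = 26.25; W sinα = -2.4
Slice 2: Δl = 2.7/cos8.4° = 2.729 m; N'_2 = 258·cos8.4° = 255.2; c'Δl = 22.38; W sinα = 37.7
Slice 3: Δl = 2.0/cos16.2° = 2.083 m; N'_3 = 272·cos16.2° = 261.2; c'Δl = 17.08; W sinα = 75.9
Slice 4: Δl = 2.3/cos23.6° = 2.510 m; N'_4 = 383·cos23.6° = 351.0; c'Δl = 20.58; W sinα = 153.3
Slice 5: Δl = 2.9/cos33.2° = 3.466 m; N'_5 = 416·cos33.2° = 348.1; c'Δl = 28.42; W sinα = 227.8
Slice 6: Δl = 2.6/cos44.7° = 3.658 m; N'_6 = 260·cos44.7° = 184.8; c'Δl = 29.99; W sinα = 182.9
Slice 7: Δl = 2.3/cos57.3° = 4.257 m; N'_7 = 94·cos57.3° = 50.8; c'Δl = 34.91; W sinα = 79.1
Σc'Δl = 179.6 kN/m; ΣN' = 1567.1 kN/m; ΣW sinα = 754.3 kN/m
Resisting = 179.6 + 1567.1·tan27.2° = 179.6 + 805.4 = 985.0 kN/m
FS = 985.0 / 754.3 = 1.306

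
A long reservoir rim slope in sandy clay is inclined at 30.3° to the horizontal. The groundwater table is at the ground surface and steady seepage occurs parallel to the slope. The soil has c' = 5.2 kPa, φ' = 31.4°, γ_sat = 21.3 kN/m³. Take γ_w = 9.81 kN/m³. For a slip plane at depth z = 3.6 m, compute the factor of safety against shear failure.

With seepage parallel to the slope and the water table at the surface, the effective normal stress on the slip plane uses the buoyant unit weight γ' = γ_sat − γ_w while the driving shear stress uses γ_sat:
FS = [c' + γ' z cos²β tanφ'] / [γ_sat z sinβ cosβ]
γ' = 21.3 − 9.81 = 11.49 kN/m³
Numerator = 5.2 + 11.49·3.6·cos²30.3°·tan31.4° = 5.2 + 11.49·3.6·0.7455·0.6104 = 24.022 kPa
Denominator = 21.3·3.6·sin30.3°·cos30.3° = 21.3·3.6·0.5045·0.8634 = 33.402 kPa
FS = 24.022 / 33.402 = 0.719

FS = 0.72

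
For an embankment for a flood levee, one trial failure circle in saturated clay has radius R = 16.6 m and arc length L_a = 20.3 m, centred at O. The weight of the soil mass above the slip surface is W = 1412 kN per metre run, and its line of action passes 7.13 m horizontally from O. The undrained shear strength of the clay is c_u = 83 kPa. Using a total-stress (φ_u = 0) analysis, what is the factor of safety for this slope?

Taking moments about the centre O, the resisting moment is provided by the undrained shear strength acting along the arc:
M_R = c_u·L_a·R = 83·20.30·16.6 = 27969.3 kN·m/m
M_D = W·d = 1412·7.13 = 10067.6 kN·m/m
FS = M_R / M_D = 27969.3 / 10067.6 = 2.778

FS = 2.78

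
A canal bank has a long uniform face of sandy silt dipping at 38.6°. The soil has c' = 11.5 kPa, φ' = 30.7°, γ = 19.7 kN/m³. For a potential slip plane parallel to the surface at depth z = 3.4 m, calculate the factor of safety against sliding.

FS = 1.10

For an infinite slope with a slip plane parallel to the surface (no pore pressure): FS = [c' + γz cos²β tanφ'] / [γz sinβ cosβ].
γz = 19.7·3.4 = 66.98 kN/m²
Numerator = 11.5 + 66.98·cos²38.6°·tan30.7° = 11.5 + 66.98·0.6108·0.5938 = 35.790 kPa
Denominator = 66.98·sin38.6°·cos38.6° = 66.98·0.6239·0.7815 = 32.658 kPa
FS = 35.790 / 32.658 = 1.096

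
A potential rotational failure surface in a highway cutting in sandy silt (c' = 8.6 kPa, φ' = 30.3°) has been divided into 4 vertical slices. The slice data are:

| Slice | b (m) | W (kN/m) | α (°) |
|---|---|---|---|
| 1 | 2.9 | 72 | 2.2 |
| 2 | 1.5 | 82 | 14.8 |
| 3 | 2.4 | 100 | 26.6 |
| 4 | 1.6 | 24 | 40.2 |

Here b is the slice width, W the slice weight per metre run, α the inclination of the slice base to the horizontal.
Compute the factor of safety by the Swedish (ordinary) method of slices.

Ordinary method of slices: FS = Σ[c'·Δl_i + (W_i cosα_i)·tanφ'] / Σ W_i sinα_i, with Δl_i = b_i / cosα_i.
Slice 1: Δl = 2.9/cos2.2° = 2.902 m; N'_1 = 72·cos2.2° = 71.9; c'Δl = 24.96; W sinα = 2.8
Slice 2: Δl = 1.5/cos14.8° = 1.551 m; N'_2 = 82·cos14.8° = 79.3; c'Δl = 13.34; W sinα = 20.9
Slice 3: Δl = 2.4/cos26.6° = 2.684 m; N'_3 = 100·cos26.6° = 89.4; c'Δl = 23.08; W sinα = 44.8
Slice 4: Δl = 1.6/cos40.2° = 2.095 m; N'_4 = 24·cos40.2° = 18.3; c'Δl = 18.02; W sinα = 15.5
Σc'Δl = 79.4 kN/m; ΣN' = 259.0 kN/m; ΣW sinα = 84.0 kN/m
Resisting = 79.4 + 259.0·tan30.3° = 79.4 + 151.3 = 230.7 kN/m
FS = 230.7 / 84.0 = 2.748

FS = 2.75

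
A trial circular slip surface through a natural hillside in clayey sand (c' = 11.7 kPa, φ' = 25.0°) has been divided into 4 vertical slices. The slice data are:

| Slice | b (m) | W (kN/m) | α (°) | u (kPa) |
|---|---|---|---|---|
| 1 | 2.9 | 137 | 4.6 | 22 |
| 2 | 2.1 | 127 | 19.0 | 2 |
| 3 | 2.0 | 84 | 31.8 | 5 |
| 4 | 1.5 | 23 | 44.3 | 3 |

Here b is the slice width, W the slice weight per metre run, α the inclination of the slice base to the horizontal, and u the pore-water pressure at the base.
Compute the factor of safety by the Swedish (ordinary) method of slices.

Ordinary method of slices: FS = Σ[c'·Δl_i + (W_i cosα_i − u_i·Δl_i)·tanφ'] / Σ W_i sinα_i, with Δl_i = b_i / cosα_i.
Slice 1: Δl = 2.9/cos4.6° = 2.909 m; N'_1 = 137·cos4.6° − 22·2.909 = 72.6; c'Δl = 34.04; W sinα = 11.0
Slice 2: Δl = 2.1/cos19.0° = 2.221 m; N'_2 = 127·cos19.0° − 2·2.221 = 115.6; c'Δl = 25.99; W sinα = 41.3
Slice 3: Δl = 2.0/cos31.8° = 2.353 m; N'_3 = 84·cos31.8° − 5·2.353 = 59.6; c'Δl = 27.53; W sinα = 44.3
Slice 4: Δl = 1.5/cos44.3° = 2.096 m; N'_4 = 23·cos44.3° − 3·2.096 = 10.2; c'Δl = 24.52; W sinα = 16.1
Σc'Δl = 112.1 kN/m; ΣN' = 258.0 kN/m; ΣW sinα = 112.7 kN/m
Resisting = 112.1 + 258.0·tan25.0° = 112.1 + 120.3 = 232.4 kN/m
FS = 232.4 / 112.7 = 2.063

FS = 2.06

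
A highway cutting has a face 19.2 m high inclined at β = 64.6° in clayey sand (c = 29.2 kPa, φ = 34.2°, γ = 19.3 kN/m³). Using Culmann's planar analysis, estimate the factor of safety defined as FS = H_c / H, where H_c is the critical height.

H_c = (4c/γ) · sinβ cosφ / [1 − cos(β − φ)]
    = (4·29.2/19.3) · sin64.6°·cos34.2° / [1 − cos30.4°]
    = 6.052 · 0.7471 / 0.1375 = 32.89 m
FS = H_c / H = 32.89 / 19.2 = 1.713

FS = 1.71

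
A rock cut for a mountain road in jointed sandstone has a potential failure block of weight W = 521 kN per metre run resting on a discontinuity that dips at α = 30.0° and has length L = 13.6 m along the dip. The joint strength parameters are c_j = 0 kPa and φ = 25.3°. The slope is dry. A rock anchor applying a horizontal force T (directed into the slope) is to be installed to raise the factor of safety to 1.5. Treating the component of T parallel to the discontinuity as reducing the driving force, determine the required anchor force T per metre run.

T = 116 kN/m

Resolving forces along and normal to the sliding plane, with the horizontal anchor force T adding T·sinα to the effective normal force and T·cosα acting up the plane against the driving force:
FS = [c_jL + (W cosα + T sinα) tanφ] / [W sinα − T cosα]
Without the anchor: N' = 451.2 kN/m, driving T_d = 260.5 kN/m, resisting R = 0·13.6 + 451.2·tan25.3° = 213.3 kN/m, FS = 0.82.
Setting FS = 1.5 and solving for T:
1.5·(260.5 − T cos30.0°) = 213.3 + T sin30.0°·tan25.3°
T·(sin30.0°·tan25.3° + 1.5·cos30.0°) = 1.5·260.5 − 213.3
T·(0.5000·0.4727 + 1.5·0.8660) = 390.7 − 213.3 = 177.5
T·1.5354 = 177.5
T = 115.6 kN/m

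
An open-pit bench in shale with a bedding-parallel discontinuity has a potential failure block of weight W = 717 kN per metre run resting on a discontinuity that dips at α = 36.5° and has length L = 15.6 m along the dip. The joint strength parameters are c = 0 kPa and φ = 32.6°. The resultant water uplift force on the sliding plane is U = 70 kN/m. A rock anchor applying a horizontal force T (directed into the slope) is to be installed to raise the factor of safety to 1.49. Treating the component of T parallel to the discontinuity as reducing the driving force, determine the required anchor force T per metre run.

Resolving forces along and normal to the sliding plane, with the horizontal anchor force T adding T·sinα to the effective normal force and T·cosα acting up the plane against the driving force:
FS = [cL + (W cosα − U + T sinα) tanφ] / [W sinα − T cosα]
Without the anchor: N' = 506.4 kN/m, driving T_d = 426.5 kN/m, resisting R = 0·15.6 + 506.4·tan32.6° = 323.8 kN/m, FS = 0.76.
Setting FS = 1.49 and solving for T:
1.49·(426.5 − T cos36.5°) = 323.8 + T sin36.5°·tan32.6°
T·(sin36.5°·tan32.6° + 1.49·cos36.5°) = 1.49·426.5 − 323.8
T·(0.5948·0.6395 + 1.49·0.8039) = 635.5 − 323.8 = 311.6
T·1.5782 = 311.6
T = 197.5 kN/m

T = 197 kN/m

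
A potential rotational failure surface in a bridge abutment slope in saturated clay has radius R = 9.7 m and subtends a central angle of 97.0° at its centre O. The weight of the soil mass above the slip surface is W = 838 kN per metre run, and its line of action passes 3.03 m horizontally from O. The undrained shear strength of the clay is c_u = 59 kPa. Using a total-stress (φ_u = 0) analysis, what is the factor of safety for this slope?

FS = 3.70

Taking moments about the centre O, the resisting moment is provided by the undrained shear strength acting along the arc:
Arc length L_a = R·θ = 9.7·(97.0°·π/180) = 9.7·1.6930 = 16.42 m
M_R = c_u·L_a·R = 59·16.42·9.7 = 9398.2 kN·m/m
M_D = W·d = 838·3.03 = 2539.1 kN·m/m
FS = M_R / M_D = 9398.2 / 2539.1 = 3.701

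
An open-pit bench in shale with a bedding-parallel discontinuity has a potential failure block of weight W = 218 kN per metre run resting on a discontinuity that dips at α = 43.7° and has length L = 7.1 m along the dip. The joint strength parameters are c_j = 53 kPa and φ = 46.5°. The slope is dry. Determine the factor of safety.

FS = 3.60

Resolving the block weight along and normal to the plane and applying the Mohr–Coulomb strength on the joint:
N' = W cosα = 218·cos43.7° = 157.6 kN/m
Driving force T = W sinα = 218·sin43.7° = 150.6 kN/m
Resisting force R = c_j·L + N'·tanφ = 53·7.1 + 157.6·tan46.5° = 376.3 + 166.1 = 542.4 kN/m
FS = R / T = 542.4 / 150.6 = 3.601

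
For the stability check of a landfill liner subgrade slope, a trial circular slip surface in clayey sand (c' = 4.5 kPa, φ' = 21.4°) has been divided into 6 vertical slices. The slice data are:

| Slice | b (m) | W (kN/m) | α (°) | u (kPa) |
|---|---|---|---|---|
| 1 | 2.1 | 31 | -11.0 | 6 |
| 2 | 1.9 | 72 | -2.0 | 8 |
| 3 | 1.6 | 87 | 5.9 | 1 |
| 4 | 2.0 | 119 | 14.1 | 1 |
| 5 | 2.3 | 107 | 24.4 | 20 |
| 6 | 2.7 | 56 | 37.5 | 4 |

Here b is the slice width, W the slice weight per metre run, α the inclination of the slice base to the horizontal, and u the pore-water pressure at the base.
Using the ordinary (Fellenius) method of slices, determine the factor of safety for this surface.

Ordinary method of slices: FS = Σ[c'·Δl_i + (W_i cosα_i − u_i·Δl_i)·tanφ'] / Σ W_i sinα_i, with Δl_i = b_i / cosα_i.
Slice 1: Δl = 2.1/cos(-11.0°) = 2.139 m; N'_1 = 31·cos(-11.0°) − 6·2.139 = 17.6; c'Δl = 9.63; W sinα = -5.9
Slice 2: Δl = 1.9/cos(-2.0°) = 1.901 m; N'_2 = 72·cos(-2.0°) − 8·1.901 = 56.7; c'Δl = 8.56; W sinα = -2.5
Slice 3: Δl = 1.6/cos5.9° = 1.609 m; N'_3 = 87·cos5.9° − 1·1.609 = 84.9; c'Δl = 7.24; W sinα = 8.9
Slice 4: Δl = 2.0/cos14.1° = 2.062 m; N'_4 = 119·cos14.1° − 1·2.062 = 113.4; c'Δl = 9.28; W sinα = 29.0
Slice 5: Δl = 2.3/cos24.4° = 2.526 m; N'_5 = 107·cos24.4° − 20·2.526 = 46.9; c'Δl = 11.37; W sinα = 44.2
Slice 6: Δl = 2.7/cos37.5° = 3.403 m; N'_6 = 56·cos37.5° − 4·3.403 = 30.8; c'Δl = 15.31; W sinα = 34.1
Σc'Δl = 61.4 kN/m; ΣN' = 350.4 kN/m; ΣW sinα = 107.8 kN/m
Resisting = 61.4 + 350.4·tan21.4° = 61.4 + 137.3 = 198.7 kN/m
FS = 198.7 / 107.8 = 1.843

FS = 1.84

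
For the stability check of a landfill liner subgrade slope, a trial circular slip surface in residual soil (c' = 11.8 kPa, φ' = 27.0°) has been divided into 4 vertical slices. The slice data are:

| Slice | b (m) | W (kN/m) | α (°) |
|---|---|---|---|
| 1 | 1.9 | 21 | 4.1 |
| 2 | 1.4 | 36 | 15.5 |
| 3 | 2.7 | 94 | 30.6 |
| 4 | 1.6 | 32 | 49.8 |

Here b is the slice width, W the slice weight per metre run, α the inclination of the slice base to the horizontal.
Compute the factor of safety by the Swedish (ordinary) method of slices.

Ordinary method of slices: FS = Σ[c'·Δl_i + (W_i cosα_i)·tanφ'] / Σ W_i sinα_i, with Δl_i = b_i / cosα_i.
Slice 1: Δl = 1.9/cos4.1° = 1.905 m; N'_1 = 21·cos4.1° = 20.9; c'Δl = 22.48; W sinα = 1.5
Slice 2: Δl = 1.4/cos15.5° = 1.453 m; N'_2 = 36·cos15.5° = 34.7; c'Δl = 17.14; W sinα = 9.6
Slice 3: Δl = 2.7/cos30.6° = 3.137 m; N'_3 = 94·cos30.6° = 80.9; c'Δl = 37.01; W sinα = 47.8
Slice 4: Δl = 1.6/cos49.8° = 2.479 m; N'_4 = 32·cos49.8° = 20.7; c'Δl = 29.25; W sinα = 24.4
Σc'Δl = 105.9 kN/m; ΣN' = 157.2 kN/m; ΣW sinα = 83.4 kN/m
Resisting = 105.9 + 157.2·tan27.0° = 105.9 + 80.1 = 186.0 kN/m
FS = 186.0 / 83.4 = 2.230

FS = 2.23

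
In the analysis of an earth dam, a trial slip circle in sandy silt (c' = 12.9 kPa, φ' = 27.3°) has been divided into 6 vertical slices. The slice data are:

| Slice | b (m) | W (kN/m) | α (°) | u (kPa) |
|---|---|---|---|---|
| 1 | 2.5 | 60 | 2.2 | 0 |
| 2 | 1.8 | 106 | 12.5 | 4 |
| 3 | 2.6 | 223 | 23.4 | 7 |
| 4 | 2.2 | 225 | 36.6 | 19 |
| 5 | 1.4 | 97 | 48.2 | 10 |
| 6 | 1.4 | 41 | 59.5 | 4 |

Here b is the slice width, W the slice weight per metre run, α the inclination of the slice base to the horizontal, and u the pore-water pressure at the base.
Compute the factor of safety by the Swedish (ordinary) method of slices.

Ordinary method of slices: FS = Σ[c'·Δl_i + (W_i cosα_i − u_i·Δl_i)·tanφ'] / Σ W_i sinα_i, with Δl_i = b_i / cosα_i.
Slice 1: Δl = 2.5/cos2.2° = 2.502 m; N'_1 = 60·cos2.2° − 0·2.502 = 60.0; c'Δl = 32.27; W sinα = 2.3
Slice 2: Δl = 1.8/cos12.5° = 1.844 m; N'_2 = 106·cos12.5° − 4·1.844 = 96.1; c'Δl = 23.78; W sinα = 22.9
Slice 3: Δl = 2.6/cos23.4° = 2.833 m; N'_3 = 223·cos23.4° − 7·2.833 = 184.8; c'Δl = 36.55; W sinα = 88.6
Slice 4: Δl = 2.2/cos36.6° = 2.740 m; N'_4 = 225·cos36.6° − 19·2.740 = 128.6; c'Δl = 35.35; W sinα = 134.2
Slice 5: Δl = 1.4/cos48.2° = 2.100 m; N'_5 = 97·cos48.2° − 10·2.100 = 43.6; c'Δl = 27.10; W sinα = 72.3
Slice 6: Δl = 1.4/cos59.5° = 2.758 m; N'_6 = 41·cos59.5° − 4·2.758 = 9.8; c'Δl = 35.58; W sinα = 35.3
Σc'Δl = 190.6 kN/m; ΣN' = 522.9 kN/m; ΣW sinα = 355.6 kN/m
Resisting = 190.6 + 522.9·tan27.3° = 190.6 + 269.9 = 460.5 kN/m
FS = 460.5 / 355.6 = 1.295

FS = 1.30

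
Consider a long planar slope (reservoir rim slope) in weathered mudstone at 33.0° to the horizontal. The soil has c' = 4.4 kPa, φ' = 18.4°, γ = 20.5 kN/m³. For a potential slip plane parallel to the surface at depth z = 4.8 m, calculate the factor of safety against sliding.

For an infinite slope with a slip plane parallel to the surface (no pore pressure): FS = [c' + γz cos²β tanφ'] / [γz sinβ cosβ].
γz = 20.5·4.8 = 98.40 kN/m²
Numerator = 4.4 + 98.40·cos²33.0°·tan18.4° = 4.4 + 98.40·0.7034·0.3327 = 27.424 kPa
Denominator = 98.40·sin33.0°·cos33.0° = 98.40·0.5446·0.8387 = 44.946 kPa
FS = 27.424 / 44.946 = 0.610

FS = 0.61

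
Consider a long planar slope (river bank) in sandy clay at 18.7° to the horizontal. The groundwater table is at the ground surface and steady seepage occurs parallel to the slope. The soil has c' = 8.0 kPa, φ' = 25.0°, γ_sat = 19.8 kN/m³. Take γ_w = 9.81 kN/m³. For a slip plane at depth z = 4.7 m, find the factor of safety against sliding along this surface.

FS = 0.98

With seepage parallel to the slope and the water table at the surface, the effective normal stress on the slip plane uses the buoyant unit weight γ' = γ_sat − γ_w while the driving shear stress uses γ_sat:
FS = [c' + γ' z cos²β tanφ'] / [γ_sat z sinβ cosβ]
γ' = 19.8 − 9.81 = 9.99 kN/m³
Numerator = 8.0 + 9.99·4.7·cos²18.7°·tan25.0° = 8.0 + 9.99·4.7·0.8972·0.4663 = 27.644 kPa
Denominator = 19.8·4.7·sin18.7°·cos18.7° = 19.8·4.7·0.3206·0.9472 = 28.261 kPa
FS = 27.644 / 28.261 = 0.978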